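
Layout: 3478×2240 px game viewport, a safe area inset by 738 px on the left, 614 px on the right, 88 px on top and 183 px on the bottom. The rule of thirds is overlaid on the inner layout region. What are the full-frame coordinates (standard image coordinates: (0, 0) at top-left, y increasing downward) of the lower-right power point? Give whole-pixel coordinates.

(2155, 1401)

Content width = 3478 − 738 − 614 = 2126 px; content height = 2240 − 88 − 183 = 1969 px.
Lower-right is two-thirds across and two-thirds down within the inner layout region.
x = 738 + 2 × 2126/3 = 738 + 1417.33 ≈ 2155
y = 88 + 2 × 1969/3 = 88 + 1312.67 ≈ 1401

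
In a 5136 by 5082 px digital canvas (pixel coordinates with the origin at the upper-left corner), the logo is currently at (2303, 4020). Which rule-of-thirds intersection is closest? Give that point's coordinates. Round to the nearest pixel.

Third lines: x ∈ {1712, 3424}, y ∈ {1694, 3388}.
2303 is closer to x = 1712; 4020 is closer to y = 3388.
So the nearest intersection is the lower-left power point.

x = 1712 px, y = 3388 px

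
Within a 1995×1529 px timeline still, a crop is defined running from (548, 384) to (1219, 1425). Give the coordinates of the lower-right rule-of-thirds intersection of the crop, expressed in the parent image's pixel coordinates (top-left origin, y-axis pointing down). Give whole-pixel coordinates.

(995, 1078)

Crop width = 1219 − 548 = 671 px; one third is 223.67 px.
Crop height = 1425 − 384 = 1041 px; one third is 347.00 px.
The lower-right point is two-thirds across and two-thirds down within the crop:
x = 548 + 2 × 223.67 ≈ 995; y = 384 + 2 × 347.00 ≈ 1078.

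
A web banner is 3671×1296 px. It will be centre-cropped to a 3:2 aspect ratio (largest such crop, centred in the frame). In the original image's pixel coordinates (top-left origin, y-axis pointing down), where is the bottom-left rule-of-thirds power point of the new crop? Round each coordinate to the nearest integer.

3671/1296 > 3/2, so the 3:2 crop keeps the full height 1296 and trims width to 1296 × 3/2 = 1944.00 px.
Left offset = (3671 − 1944.00)/2 = 863.50 px; top offset = 0.
Bottom-left is one-third across and two-thirds down within the crop:
x = 863.50 + 1 × 1944.00/3 ≈ 1512; y = 0.00 + 2 × 1296.00/3 ≈ 864.

(1512, 864)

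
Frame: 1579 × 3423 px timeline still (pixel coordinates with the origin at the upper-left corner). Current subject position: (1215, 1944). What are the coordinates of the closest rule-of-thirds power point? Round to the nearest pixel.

(1053, 2282)

Third lines: x ∈ {526, 1053}, y ∈ {1141, 2282}.
1215 is closer to x = 1053; 1944 is closer to y = 2282.
So the nearest intersection is the lower-right power point.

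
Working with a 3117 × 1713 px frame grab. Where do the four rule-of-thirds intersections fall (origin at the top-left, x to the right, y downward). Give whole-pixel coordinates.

(1039, 571), (2078, 571), (1039, 1142), (2078, 1142)

One third of 3117 is 1039; one third of 1713 is 571.
Vertical third lines at x = 1039 and x = 2078; horizontal third lines at y = 571 and y = 1142.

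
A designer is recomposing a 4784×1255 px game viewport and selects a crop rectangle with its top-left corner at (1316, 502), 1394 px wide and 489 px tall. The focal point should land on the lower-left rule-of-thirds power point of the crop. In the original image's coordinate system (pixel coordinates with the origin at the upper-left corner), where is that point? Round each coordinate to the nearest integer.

One third of the crop width 1394 is 464.67 px.
One third of the crop height 489 is 163.00 px.
The lower-left point is one-third across and two-thirds down within the crop:
x = 1316 + 1 × 464.67 ≈ 1781; y = 502 + 2 × 163.00 ≈ 828.

x = 1781 px, y = 828 px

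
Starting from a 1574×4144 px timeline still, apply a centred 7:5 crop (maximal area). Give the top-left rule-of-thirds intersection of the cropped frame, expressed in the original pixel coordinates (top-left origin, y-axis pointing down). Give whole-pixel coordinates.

x = 525 px, y = 1885 px

1574/4144 < 7/5, so the 7:5 crop keeps the full width 1574 and trims height to 1574 × 5/7 = 1124.29 px.
Top offset = (4144 − 1124.29)/2 = 1509.86 px; left offset = 0.
Top-left is one-third across and one-third down within the crop:
x = 0.00 + 1 × 1574.00/3 ≈ 525; y = 1509.86 + 1 × 1124.29/3 ≈ 1885.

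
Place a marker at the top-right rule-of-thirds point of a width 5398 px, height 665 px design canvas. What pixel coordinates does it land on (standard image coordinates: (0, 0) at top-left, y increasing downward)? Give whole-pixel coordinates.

The top-right point sits two-thirds of the way across and one-third of the way down.
x = 2 × 5398/3 ≈ 3599; y = 1 × 665/3 ≈ 222.

(3599, 222)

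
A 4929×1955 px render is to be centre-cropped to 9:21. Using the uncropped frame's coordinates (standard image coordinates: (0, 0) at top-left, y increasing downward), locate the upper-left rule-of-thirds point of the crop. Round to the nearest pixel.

4929/1955 > 9/21, so the 9:21 crop keeps the full height 1955 and trims width to 1955 × 9/21 = 837.86 px.
Left offset = (4929 − 837.86)/2 = 2045.57 px; top offset = 0.
Upper-left is one-third across and one-third down within the crop:
x = 2045.57 + 1 × 837.86/3 ≈ 2325; y = 0.00 + 1 × 1955.00/3 ≈ 652.

(2325, 652)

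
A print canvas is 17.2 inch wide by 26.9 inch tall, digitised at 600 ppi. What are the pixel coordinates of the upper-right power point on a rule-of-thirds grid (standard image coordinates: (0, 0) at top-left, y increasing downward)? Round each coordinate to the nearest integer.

(6880, 5380)

In pixels the canvas is 17.2 × 600 = 10320 wide and 26.9 × 600 = 16140 tall.
The upper-right point is two-thirds across and one-third down:
x = 2 × 10320/3 ≈ 6880; y = 1 × 16140/3 ≈ 5380.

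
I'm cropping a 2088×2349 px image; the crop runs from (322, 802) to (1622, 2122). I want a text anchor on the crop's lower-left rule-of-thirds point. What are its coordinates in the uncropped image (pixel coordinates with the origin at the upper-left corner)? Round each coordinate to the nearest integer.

x = 755 px, y = 1682 px

Crop width = 1622 − 322 = 1300 px; one third is 433.33 px.
Crop height = 2122 − 802 = 1320 px; one third is 440.00 px.
The lower-left point is one-third across and two-thirds down within the crop:
x = 322 + 1 × 433.33 ≈ 755; y = 802 + 2 × 440.00 ≈ 1682.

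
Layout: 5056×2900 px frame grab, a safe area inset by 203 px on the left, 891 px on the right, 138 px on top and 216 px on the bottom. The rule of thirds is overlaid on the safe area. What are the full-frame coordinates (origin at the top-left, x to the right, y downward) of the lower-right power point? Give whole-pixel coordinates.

(2844, 1835)

Content width = 5056 − 203 − 891 = 3962 px; content height = 2900 − 138 − 216 = 2546 px.
Lower-right is two-thirds across and two-thirds down within the safe area.
x = 203 + 2 × 3962/3 = 203 + 2641.33 ≈ 2844
y = 138 + 2 × 2546/3 = 138 + 1697.33 ≈ 1835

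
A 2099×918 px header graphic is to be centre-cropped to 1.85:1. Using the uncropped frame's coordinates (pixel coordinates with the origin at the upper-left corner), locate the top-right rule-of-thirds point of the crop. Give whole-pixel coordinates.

2099/918 > 1.85/1, so the 1.85:1 crop keeps the full height 918 and trims width to 918 × 1.85/1 = 1698.30 px.
Left offset = (2099 − 1698.30)/2 = 200.35 px; top offset = 0.
Top-right is two-thirds across and one-third down within the crop:
x = 200.35 + 2 × 1698.30/3 ≈ 1333; y = 0.00 + 1 × 918.00/3 ≈ 306.

x = 1333 px, y = 306 px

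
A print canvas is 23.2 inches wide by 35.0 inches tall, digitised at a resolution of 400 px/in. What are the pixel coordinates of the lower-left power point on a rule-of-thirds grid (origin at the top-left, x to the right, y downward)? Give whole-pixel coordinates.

(3093, 9333)

In pixels the canvas is 23.2 × 400 = 9280 wide and 35.0 × 400 = 14000 tall.
The lower-left point is one-third across and two-thirds down:
x = 1 × 9280/3 ≈ 3093; y = 2 × 14000/3 ≈ 9333.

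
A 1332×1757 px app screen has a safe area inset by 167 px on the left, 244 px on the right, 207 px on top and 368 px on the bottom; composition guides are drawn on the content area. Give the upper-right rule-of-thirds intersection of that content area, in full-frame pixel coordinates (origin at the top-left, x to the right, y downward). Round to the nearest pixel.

(781, 601)

Content width = 1332 − 167 − 244 = 921 px; content height = 1757 − 207 − 368 = 1182 px.
Upper-right is two-thirds across and one-third down within the content area.
x = 167 + 2 × 921/3 = 167 + 614.00 ≈ 781
y = 207 + 1 × 1182/3 = 207 + 394.00 ≈ 601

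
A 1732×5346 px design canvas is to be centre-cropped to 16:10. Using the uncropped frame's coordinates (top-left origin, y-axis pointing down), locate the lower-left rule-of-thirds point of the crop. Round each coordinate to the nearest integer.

1732/5346 < 16/10, so the 16:10 crop keeps the full width 1732 and trims height to 1732 × 10/16 = 1082.50 px.
Top offset = (5346 − 1082.50)/2 = 2131.75 px; left offset = 0.
Lower-left is one-third across and two-thirds down within the crop:
x = 0.00 + 1 × 1732.00/3 ≈ 577; y = 2131.75 + 2 × 1082.50/3 ≈ 2853.

(577, 2853)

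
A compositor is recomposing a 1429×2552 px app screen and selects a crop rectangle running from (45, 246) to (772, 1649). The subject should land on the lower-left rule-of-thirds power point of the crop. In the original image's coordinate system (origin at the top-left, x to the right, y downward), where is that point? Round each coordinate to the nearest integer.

Crop width = 772 − 45 = 727 px; one third is 242.33 px.
Crop height = 1649 − 246 = 1403 px; one third is 467.67 px.
The lower-left point is one-third across and two-thirds down within the crop:
x = 45 + 1 × 242.33 ≈ 287; y = 246 + 2 × 467.67 ≈ 1181.

x = 287 px, y = 1181 px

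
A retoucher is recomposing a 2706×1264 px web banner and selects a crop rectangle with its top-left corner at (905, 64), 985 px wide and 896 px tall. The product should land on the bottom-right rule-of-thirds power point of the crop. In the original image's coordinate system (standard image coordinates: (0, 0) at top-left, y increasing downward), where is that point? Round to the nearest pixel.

One third of the crop width 985 is 328.33 px.
One third of the crop height 896 is 298.67 px.
The bottom-right point is two-thirds across and two-thirds down within the crop:
x = 905 + 2 × 328.33 ≈ 1562; y = 64 + 2 × 298.67 ≈ 661.

x = 1562 px, y = 661 px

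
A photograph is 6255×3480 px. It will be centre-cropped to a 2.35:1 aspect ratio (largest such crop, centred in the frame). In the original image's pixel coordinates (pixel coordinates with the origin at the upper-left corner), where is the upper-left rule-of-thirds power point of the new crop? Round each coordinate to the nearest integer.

(2085, 1296)

6255/3480 < 2.35/1, so the 2.35:1 crop keeps the full width 6255 and trims height to 6255 × 1/2.35 = 2661.70 px.
Top offset = (3480 − 2661.70)/2 = 409.15 px; left offset = 0.
Upper-left is one-third across and one-third down within the crop:
x = 0.00 + 1 × 6255.00/3 ≈ 2085; y = 409.15 + 1 × 2661.70/3 ≈ 1296.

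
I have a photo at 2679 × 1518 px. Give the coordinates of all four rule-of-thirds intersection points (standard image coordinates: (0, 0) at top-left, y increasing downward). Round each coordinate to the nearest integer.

(893, 506), (1786, 506), (893, 1012), (1786, 1012)

One third of 2679 is 893; one third of 1518 is 506.
Vertical third lines at x = 893 and x = 1786; horizontal third lines at y = 506 and y = 1012.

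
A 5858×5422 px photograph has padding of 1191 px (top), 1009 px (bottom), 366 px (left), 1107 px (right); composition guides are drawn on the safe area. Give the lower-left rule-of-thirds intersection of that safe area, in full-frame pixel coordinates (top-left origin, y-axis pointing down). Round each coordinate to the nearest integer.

Content width = 5858 − 366 − 1107 = 4385 px; content height = 5422 − 1191 − 1009 = 3222 px.
Lower-left is one-third across and two-thirds down within the safe area.
x = 366 + 1 × 4385/3 = 366 + 1461.67 ≈ 1828
y = 1191 + 2 × 3222/3 = 1191 + 2148.00 ≈ 3339

(1828, 3339)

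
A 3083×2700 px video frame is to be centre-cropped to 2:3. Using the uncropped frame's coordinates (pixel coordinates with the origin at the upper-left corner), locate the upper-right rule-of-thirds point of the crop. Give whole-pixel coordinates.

(1842, 900)

3083/2700 > 2/3, so the 2:3 crop keeps the full height 2700 and trims width to 2700 × 2/3 = 1800.00 px.
Left offset = (3083 − 1800.00)/2 = 641.50 px; top offset = 0.
Upper-right is two-thirds across and one-third down within the crop:
x = 641.50 + 2 × 1800.00/3 ≈ 1842; y = 0.00 + 1 × 2700.00/3 ≈ 900.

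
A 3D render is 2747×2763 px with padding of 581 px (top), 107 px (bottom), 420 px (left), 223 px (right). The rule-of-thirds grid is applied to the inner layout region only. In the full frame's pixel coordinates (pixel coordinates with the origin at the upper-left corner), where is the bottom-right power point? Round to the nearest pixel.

(1823, 1964)

Content width = 2747 − 420 − 223 = 2104 px; content height = 2763 − 581 − 107 = 2075 px.
Bottom-right is two-thirds across and two-thirds down within the inner layout region.
x = 420 + 2 × 2104/3 = 420 + 1402.67 ≈ 1823
y = 581 + 2 × 2075/3 = 581 + 1383.33 ≈ 1964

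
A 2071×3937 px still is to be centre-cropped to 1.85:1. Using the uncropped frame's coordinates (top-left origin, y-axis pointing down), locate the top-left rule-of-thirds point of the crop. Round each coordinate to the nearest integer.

2071/3937 < 1.85/1, so the 1.85:1 crop keeps the full width 2071 and trims height to 2071 × 1/1.85 = 1119.46 px.
Top offset = (3937 − 1119.46)/2 = 1408.77 px; left offset = 0.
Top-left is one-third across and one-third down within the crop:
x = 0.00 + 1 × 2071.00/3 ≈ 690; y = 1408.77 + 1 × 1119.46/3 ≈ 1782.

(690, 1782)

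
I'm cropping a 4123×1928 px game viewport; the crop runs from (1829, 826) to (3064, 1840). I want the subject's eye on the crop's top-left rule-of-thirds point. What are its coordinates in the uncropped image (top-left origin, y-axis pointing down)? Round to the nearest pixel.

Crop width = 3064 − 1829 = 1235 px; one third is 411.67 px.
Crop height = 1840 − 826 = 1014 px; one third is 338.00 px.
The top-left point is one-third across and one-third down within the crop:
x = 1829 + 1 × 411.67 ≈ 2241; y = 826 + 1 × 338.00 ≈ 1164.

(2241, 1164)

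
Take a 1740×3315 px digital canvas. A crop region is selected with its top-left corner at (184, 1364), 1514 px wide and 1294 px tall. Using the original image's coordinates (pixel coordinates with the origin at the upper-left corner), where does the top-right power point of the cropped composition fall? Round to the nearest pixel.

One third of the crop width 1514 is 504.67 px.
One third of the crop height 1294 is 431.33 px.
The top-right point is two-thirds across and one-third down within the crop:
x = 184 + 2 × 504.67 ≈ 1193; y = 1364 + 1 × 431.33 ≈ 1795.

(1193, 1795)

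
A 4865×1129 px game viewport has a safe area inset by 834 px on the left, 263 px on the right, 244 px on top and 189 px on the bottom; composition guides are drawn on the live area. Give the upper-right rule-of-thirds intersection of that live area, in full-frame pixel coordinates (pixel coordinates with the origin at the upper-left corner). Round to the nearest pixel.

Content width = 4865 − 834 − 263 = 3768 px; content height = 1129 − 244 − 189 = 696 px.
Upper-right is two-thirds across and one-third down within the live area.
x = 834 + 2 × 3768/3 = 834 + 2512.00 ≈ 3346
y = 244 + 1 × 696/3 = 244 + 232.00 ≈ 476

(3346, 476)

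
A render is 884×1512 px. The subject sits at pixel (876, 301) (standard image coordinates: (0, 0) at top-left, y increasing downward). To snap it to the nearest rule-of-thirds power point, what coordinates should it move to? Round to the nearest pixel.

(589, 504)

Third lines: x ∈ {295, 589}, y ∈ {504, 1008}.
876 is closer to x = 589; 301 is closer to y = 504.
So the nearest intersection is the upper-right power point.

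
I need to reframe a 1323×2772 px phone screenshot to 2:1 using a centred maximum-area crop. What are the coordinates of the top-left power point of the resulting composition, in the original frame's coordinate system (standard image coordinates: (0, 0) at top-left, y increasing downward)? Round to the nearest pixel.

1323/2772 < 2/1, so the 2:1 crop keeps the full width 1323 and trims height to 1323 × 1/2 = 661.50 px.
Top offset = (2772 − 661.50)/2 = 1055.25 px; left offset = 0.
Top-left is one-third across and one-third down within the crop:
x = 0.00 + 1 × 1323.00/3 ≈ 441; y = 1055.25 + 1 × 661.50/3 ≈ 1276.

(441, 1276)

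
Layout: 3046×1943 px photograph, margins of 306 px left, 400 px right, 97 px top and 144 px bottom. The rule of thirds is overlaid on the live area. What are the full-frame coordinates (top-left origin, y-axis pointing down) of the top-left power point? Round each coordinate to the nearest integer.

Content width = 3046 − 306 − 400 = 2340 px; content height = 1943 − 97 − 144 = 1702 px.
Top-left is one-third across and one-third down within the live area.
x = 306 + 1 × 2340/3 = 306 + 780.00 ≈ 1086
y = 97 + 1 × 1702/3 = 97 + 567.33 ≈ 664

(1086, 664)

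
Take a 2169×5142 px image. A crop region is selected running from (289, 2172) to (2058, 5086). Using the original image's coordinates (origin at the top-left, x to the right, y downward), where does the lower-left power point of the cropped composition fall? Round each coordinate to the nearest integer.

Crop width = 2058 − 289 = 1769 px; one third is 589.67 px.
Crop height = 5086 − 2172 = 2914 px; one third is 971.33 px.
The lower-left point is one-third across and two-thirds down within the crop:
x = 289 + 1 × 589.67 ≈ 879; y = 2172 + 2 × 971.33 ≈ 4115.

(879, 4115)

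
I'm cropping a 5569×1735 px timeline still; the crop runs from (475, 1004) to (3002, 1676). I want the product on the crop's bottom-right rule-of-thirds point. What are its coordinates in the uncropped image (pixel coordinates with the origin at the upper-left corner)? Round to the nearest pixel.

(2160, 1452)

Crop width = 3002 − 475 = 2527 px; one third is 842.33 px.
Crop height = 1676 − 1004 = 672 px; one third is 224.00 px.
The bottom-right point is two-thirds across and two-thirds down within the crop:
x = 475 + 2 × 842.33 ≈ 2160; y = 1004 + 2 × 224.00 ≈ 1452.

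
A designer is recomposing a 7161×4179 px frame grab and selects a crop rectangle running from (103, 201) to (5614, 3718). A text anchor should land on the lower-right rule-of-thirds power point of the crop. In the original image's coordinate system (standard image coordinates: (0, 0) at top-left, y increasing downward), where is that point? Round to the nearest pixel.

Crop width = 5614 − 103 = 5511 px; one third is 1837.00 px.
Crop height = 3718 − 201 = 3517 px; one third is 1172.33 px.
The lower-right point is two-thirds across and two-thirds down within the crop:
x = 103 + 2 × 1837.00 ≈ 3777; y = 201 + 2 × 1172.33 ≈ 2546.

(3777, 2546)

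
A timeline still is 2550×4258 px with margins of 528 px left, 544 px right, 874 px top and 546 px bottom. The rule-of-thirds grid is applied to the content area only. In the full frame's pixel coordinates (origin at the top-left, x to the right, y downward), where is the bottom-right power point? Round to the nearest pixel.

Content width = 2550 − 528 − 544 = 1478 px; content height = 4258 − 874 − 546 = 2838 px.
Bottom-right is two-thirds across and two-thirds down within the content area.
x = 528 + 2 × 1478/3 = 528 + 985.33 ≈ 1513
y = 874 + 2 × 2838/3 = 874 + 1892.00 ≈ 2766

(1513, 2766)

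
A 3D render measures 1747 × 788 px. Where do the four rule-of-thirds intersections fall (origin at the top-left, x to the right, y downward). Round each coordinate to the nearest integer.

(582, 263), (1165, 263), (582, 525), (1165, 525)

One third of 1747 is 582.33; one third of 788 is 262.67.
Vertical third lines at x = 582 and x = 1165; horizontal third lines at y = 263 and y = 525.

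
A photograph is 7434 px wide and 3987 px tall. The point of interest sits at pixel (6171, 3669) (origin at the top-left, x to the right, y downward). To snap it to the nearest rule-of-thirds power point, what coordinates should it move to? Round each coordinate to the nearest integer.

(4956, 2658)

Third lines: x ∈ {2478, 4956}, y ∈ {1329, 2658}.
6171 is closer to x = 4956; 3669 is closer to y = 2658.
So the nearest intersection is the lower-right power point.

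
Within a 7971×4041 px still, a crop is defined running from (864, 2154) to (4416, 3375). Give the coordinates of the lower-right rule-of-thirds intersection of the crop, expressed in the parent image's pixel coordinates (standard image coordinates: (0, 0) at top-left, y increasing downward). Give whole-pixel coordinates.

x = 3232 px, y = 2968 px

Crop width = 4416 − 864 = 3552 px; one third is 1184.00 px.
Crop height = 3375 − 2154 = 1221 px; one third is 407.00 px.
The lower-right point is two-thirds across and two-thirds down within the crop:
x = 864 + 2 × 1184.00 ≈ 3232; y = 2154 + 2 × 407.00 ≈ 2968.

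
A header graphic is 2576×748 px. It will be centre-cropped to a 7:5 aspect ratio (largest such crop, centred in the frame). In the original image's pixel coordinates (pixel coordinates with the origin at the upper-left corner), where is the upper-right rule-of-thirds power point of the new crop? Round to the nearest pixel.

2576/748 > 7/5, so the 7:5 crop keeps the full height 748 and trims width to 748 × 7/5 = 1047.20 px.
Left offset = (2576 − 1047.20)/2 = 764.40 px; top offset = 0.
Upper-right is two-thirds across and one-third down within the crop:
x = 764.40 + 2 × 1047.20/3 ≈ 1463; y = 0.00 + 1 × 748.00/3 ≈ 249.

x = 1463 px, y = 249 px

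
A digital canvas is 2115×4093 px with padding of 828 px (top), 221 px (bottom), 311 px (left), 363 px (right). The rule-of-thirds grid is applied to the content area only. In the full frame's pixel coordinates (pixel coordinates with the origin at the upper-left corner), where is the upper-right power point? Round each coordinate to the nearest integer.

Content width = 2115 − 311 − 363 = 1441 px; content height = 4093 − 828 − 221 = 3044 px.
Upper-right is two-thirds across and one-third down within the content area.
x = 311 + 2 × 1441/3 = 311 + 960.67 ≈ 1272
y = 828 + 1 × 3044/3 = 828 + 1014.67 ≈ 1843

x = 1272 px, y = 1843 px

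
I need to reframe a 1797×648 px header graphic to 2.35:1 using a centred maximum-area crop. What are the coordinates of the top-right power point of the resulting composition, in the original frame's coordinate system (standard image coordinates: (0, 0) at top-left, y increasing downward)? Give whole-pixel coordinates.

1797/648 > 2.35/1, so the 2.35:1 crop keeps the full height 648 and trims width to 648 × 2.35/1 = 1522.80 px.
Left offset = (1797 − 1522.80)/2 = 137.10 px; top offset = 0.
Top-right is two-thirds across and one-third down within the crop:
x = 137.10 + 2 × 1522.80/3 ≈ 1152; y = 0.00 + 1 × 648.00/3 ≈ 216.

(1152, 216)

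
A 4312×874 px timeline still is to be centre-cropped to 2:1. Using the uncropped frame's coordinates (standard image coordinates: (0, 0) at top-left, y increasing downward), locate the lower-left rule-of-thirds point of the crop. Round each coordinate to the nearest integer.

x = 1865 px, y = 583 px

4312/874 > 2/1, so the 2:1 crop keeps the full height 874 and trims width to 874 × 2/1 = 1748.00 px.
Left offset = (4312 − 1748.00)/2 = 1282.00 px; top offset = 0.
Lower-left is one-third across and two-thirds down within the crop:
x = 1282.00 + 1 × 1748.00/3 ≈ 1865; y = 0.00 + 2 × 874.00/3 ≈ 583.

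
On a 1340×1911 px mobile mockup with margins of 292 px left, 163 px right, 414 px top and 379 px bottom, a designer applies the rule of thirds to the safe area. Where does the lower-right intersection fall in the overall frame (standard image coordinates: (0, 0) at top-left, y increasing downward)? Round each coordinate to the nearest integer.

Content width = 1340 − 292 − 163 = 885 px; content height = 1911 − 414 − 379 = 1118 px.
Lower-right is two-thirds across and two-thirds down within the safe area.
x = 292 + 2 × 885/3 = 292 + 590.00 ≈ 882
y = 414 + 2 × 1118/3 = 414 + 745.33 ≈ 1159

(882, 1159)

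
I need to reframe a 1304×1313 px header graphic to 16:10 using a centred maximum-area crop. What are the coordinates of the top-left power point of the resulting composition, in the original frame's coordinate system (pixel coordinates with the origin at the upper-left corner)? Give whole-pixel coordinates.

1304/1313 < 16/10, so the 16:10 crop keeps the full width 1304 and trims height to 1304 × 10/16 = 815.00 px.
Top offset = (1313 − 815.00)/2 = 249.00 px; left offset = 0.
Top-left is one-third across and one-third down within the crop:
x = 0.00 + 1 × 1304.00/3 ≈ 435; y = 249.00 + 1 × 815.00/3 ≈ 521.

x = 435 px, y = 521 px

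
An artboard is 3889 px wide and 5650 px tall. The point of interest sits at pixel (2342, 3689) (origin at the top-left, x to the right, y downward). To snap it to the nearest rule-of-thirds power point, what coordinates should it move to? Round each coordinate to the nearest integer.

Third lines: x ∈ {1296, 2593}, y ∈ {1883, 3767}.
2342 is closer to x = 2593; 3689 is closer to y = 3767.
So the nearest intersection is the lower-right power point.

x = 2593 px, y = 3767 px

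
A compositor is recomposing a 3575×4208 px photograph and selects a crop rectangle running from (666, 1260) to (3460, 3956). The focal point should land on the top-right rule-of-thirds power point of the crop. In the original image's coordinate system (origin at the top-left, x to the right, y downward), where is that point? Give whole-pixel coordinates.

Crop width = 3460 − 666 = 2794 px; one third is 931.33 px.
Crop height = 3956 − 1260 = 2696 px; one third is 898.67 px.
The top-right point is two-thirds across and one-third down within the crop:
x = 666 + 2 × 931.33 ≈ 2529; y = 1260 + 1 × 898.67 ≈ 2159.

(2529, 2159)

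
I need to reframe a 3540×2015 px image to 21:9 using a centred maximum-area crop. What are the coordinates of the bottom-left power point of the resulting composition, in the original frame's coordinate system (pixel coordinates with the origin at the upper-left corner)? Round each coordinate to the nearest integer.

x = 1180 px, y = 1260 px

3540/2015 < 21/9, so the 21:9 crop keeps the full width 3540 and trims height to 3540 × 9/21 = 1517.14 px.
Top offset = (2015 − 1517.14)/2 = 248.93 px; left offset = 0.
Bottom-left is one-third across and two-thirds down within the crop:
x = 0.00 + 1 × 3540.00/3 ≈ 1180; y = 248.93 + 2 × 1517.14/3 ≈ 1260.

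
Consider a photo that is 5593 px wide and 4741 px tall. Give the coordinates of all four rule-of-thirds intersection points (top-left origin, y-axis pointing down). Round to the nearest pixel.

One third of 5593 is 1864.33; one third of 4741 is 1580.33.
Vertical third lines at x = 1864 and x = 3729; horizontal third lines at y = 1580 and y = 3161.

(1864, 1580), (3729, 1580), (1864, 3161), (3729, 3161)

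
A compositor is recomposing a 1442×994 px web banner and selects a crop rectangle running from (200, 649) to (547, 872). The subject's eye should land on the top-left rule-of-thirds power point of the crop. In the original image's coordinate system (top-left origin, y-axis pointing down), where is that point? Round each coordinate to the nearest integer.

x = 316 px, y = 723 px

Crop width = 547 − 200 = 347 px; one third is 115.67 px.
Crop height = 872 − 649 = 223 px; one third is 74.33 px.
The top-left point is one-third across and one-third down within the crop:
x = 200 + 1 × 115.67 ≈ 316; y = 649 + 1 × 74.33 ≈ 723.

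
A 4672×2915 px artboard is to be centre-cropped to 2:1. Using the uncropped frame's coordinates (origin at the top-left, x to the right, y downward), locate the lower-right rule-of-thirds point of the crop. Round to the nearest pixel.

4672/2915 < 2/1, so the 2:1 crop keeps the full width 4672 and trims height to 4672 × 1/2 = 2336.00 px.
Top offset = (2915 − 2336.00)/2 = 289.50 px; left offset = 0.
Lower-right is two-thirds across and two-thirds down within the crop:
x = 0.00 + 2 × 4672.00/3 ≈ 3115; y = 289.50 + 2 × 2336.00/3 ≈ 1847.

x = 3115 px, y = 1847 px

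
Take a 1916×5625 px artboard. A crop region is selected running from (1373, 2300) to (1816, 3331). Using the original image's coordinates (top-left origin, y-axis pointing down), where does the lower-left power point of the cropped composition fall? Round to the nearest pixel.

Crop width = 1816 − 1373 = 443 px; one third is 147.67 px.
Crop height = 3331 − 2300 = 1031 px; one third is 343.67 px.
The lower-left point is one-third across and two-thirds down within the crop:
x = 1373 + 1 × 147.67 ≈ 1521; y = 2300 + 2 × 343.67 ≈ 2987.

x = 1521 px, y = 2987 px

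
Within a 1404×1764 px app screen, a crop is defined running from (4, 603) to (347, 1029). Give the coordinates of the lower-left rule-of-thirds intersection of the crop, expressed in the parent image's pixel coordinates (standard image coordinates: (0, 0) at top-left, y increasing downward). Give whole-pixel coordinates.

Crop width = 347 − 4 = 343 px; one third is 114.33 px.
Crop height = 1029 − 603 = 426 px; one third is 142.00 px.
The lower-left point is one-third across and two-thirds down within the crop:
x = 4 + 1 × 114.33 ≈ 118; y = 603 + 2 × 142.00 ≈ 887.

x = 118 px, y = 887 px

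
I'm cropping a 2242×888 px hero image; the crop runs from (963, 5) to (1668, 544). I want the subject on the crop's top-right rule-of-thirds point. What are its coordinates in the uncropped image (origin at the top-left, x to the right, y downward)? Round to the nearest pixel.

(1433, 185)

Crop width = 1668 − 963 = 705 px; one third is 235.00 px.
Crop height = 544 − 5 = 539 px; one third is 179.67 px.
The top-right point is two-thirds across and one-third down within the crop:
x = 963 + 2 × 235.00 ≈ 1433; y = 5 + 1 × 179.67 ≈ 185.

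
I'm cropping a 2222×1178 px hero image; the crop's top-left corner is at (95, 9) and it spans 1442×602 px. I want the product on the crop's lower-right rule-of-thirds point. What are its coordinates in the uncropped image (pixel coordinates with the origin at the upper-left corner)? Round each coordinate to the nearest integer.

(1056, 410)

One third of the crop width 1442 is 480.67 px.
One third of the crop height 602 is 200.67 px.
The lower-right point is two-thirds across and two-thirds down within the crop:
x = 95 + 2 × 480.67 ≈ 1056; y = 9 + 2 × 200.67 ≈ 410.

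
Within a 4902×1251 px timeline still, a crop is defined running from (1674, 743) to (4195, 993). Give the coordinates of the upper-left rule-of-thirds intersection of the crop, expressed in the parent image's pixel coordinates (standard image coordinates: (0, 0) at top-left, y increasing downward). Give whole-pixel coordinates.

x = 2514 px, y = 826 px

Crop width = 4195 − 1674 = 2521 px; one third is 840.33 px.
Crop height = 993 − 743 = 250 px; one third is 83.33 px.
The upper-left point is one-third across and one-third down within the crop:
x = 1674 + 1 × 840.33 ≈ 2514; y = 743 + 1 × 83.33 ≈ 826.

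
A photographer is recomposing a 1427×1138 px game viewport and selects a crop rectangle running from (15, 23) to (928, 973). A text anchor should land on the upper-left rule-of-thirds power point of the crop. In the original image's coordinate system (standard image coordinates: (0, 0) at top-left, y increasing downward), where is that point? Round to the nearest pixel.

x = 319 px, y = 340 px

Crop width = 928 − 15 = 913 px; one third is 304.33 px.
Crop height = 973 − 23 = 950 px; one third is 316.67 px.
The upper-left point is one-third across and one-third down within the crop:
x = 15 + 1 × 304.33 ≈ 319; y = 23 + 1 × 316.67 ≈ 340.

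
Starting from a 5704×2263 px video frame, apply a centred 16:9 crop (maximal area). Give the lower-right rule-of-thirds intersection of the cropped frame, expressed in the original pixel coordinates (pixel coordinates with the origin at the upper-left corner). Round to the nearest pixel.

5704/2263 > 16/9, so the 16:9 crop keeps the full height 2263 and trims width to 2263 × 16/9 = 4023.11 px.
Left offset = (5704 − 4023.11)/2 = 840.44 px; top offset = 0.
Lower-right is two-thirds across and two-thirds down within the crop:
x = 840.44 + 2 × 4023.11/3 ≈ 3523; y = 0.00 + 2 × 2263.00/3 ≈ 1509.

x = 3523 px, y = 1509 px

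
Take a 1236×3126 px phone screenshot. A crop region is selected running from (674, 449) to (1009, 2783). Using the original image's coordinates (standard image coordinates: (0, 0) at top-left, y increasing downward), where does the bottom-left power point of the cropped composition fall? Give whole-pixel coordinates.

(786, 2005)

Crop width = 1009 − 674 = 335 px; one third is 111.67 px.
Crop height = 2783 − 449 = 2334 px; one third is 778.00 px.
The bottom-left point is one-third across and two-thirds down within the crop:
x = 674 + 1 × 111.67 ≈ 786; y = 449 + 2 × 778.00 ≈ 2005.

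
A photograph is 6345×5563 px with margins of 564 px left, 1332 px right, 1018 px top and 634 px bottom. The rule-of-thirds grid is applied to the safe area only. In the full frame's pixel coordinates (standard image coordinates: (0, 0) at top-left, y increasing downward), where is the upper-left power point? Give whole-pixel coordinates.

Content width = 6345 − 564 − 1332 = 4449 px; content height = 5563 − 1018 − 634 = 3911 px.
Upper-left is one-third across and one-third down within the safe area.
x = 564 + 1 × 4449/3 = 564 + 1483.00 ≈ 2047
y = 1018 + 1 × 3911/3 = 1018 + 1303.67 ≈ 2322

(2047, 2322)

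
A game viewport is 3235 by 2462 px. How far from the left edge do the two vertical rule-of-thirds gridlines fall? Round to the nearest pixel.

3235 / 3 = 1078.33, so the vertical lines sit at one and two thirds of 3235.

1078 px and 2157 px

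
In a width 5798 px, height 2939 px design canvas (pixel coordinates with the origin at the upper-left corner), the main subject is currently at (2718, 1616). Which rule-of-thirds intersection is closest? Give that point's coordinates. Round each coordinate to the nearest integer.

Third lines: x ∈ {1933, 3865}, y ∈ {980, 1959}.
2718 is closer to x = 1933; 1616 is closer to y = 1959.
So the nearest intersection is the lower-left power point.

(1933, 1959)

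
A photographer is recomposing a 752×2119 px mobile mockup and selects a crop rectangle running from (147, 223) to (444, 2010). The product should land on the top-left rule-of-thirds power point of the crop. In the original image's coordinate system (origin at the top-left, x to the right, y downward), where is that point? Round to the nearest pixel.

Crop width = 444 − 147 = 297 px; one third is 99.00 px.
Crop height = 2010 − 223 = 1787 px; one third is 595.67 px.
The top-left point is one-third across and one-third down within the crop:
x = 147 + 1 × 99.00 ≈ 246; y = 223 + 1 × 595.67 ≈ 819.

(246, 819)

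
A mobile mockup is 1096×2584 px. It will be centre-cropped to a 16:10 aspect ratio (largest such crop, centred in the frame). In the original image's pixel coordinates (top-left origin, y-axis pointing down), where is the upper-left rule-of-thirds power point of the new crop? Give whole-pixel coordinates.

1096/2584 < 16/10, so the 16:10 crop keeps the full width 1096 and trims height to 1096 × 10/16 = 685.00 px.
Top offset = (2584 − 685.00)/2 = 949.50 px; left offset = 0.
Upper-left is one-third across and one-third down within the crop:
x = 0.00 + 1 × 1096.00/3 ≈ 365; y = 949.50 + 1 × 685.00/3 ≈ 1178.

(365, 1178)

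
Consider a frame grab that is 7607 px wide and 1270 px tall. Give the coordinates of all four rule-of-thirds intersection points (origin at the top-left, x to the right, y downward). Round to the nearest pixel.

(2536, 423), (5071, 423), (2536, 847), (5071, 847)

One third of 7607 is 2535.67; one third of 1270 is 423.33.
Vertical third lines at x = 2536 and x = 5071; horizontal third lines at y = 423 and y = 847.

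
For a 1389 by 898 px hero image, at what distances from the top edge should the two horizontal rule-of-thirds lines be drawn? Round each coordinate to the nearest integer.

y = 299 px and y = 599 px

898 / 3 = 299.33, so the horizontal lines sit at one and two thirds of 898.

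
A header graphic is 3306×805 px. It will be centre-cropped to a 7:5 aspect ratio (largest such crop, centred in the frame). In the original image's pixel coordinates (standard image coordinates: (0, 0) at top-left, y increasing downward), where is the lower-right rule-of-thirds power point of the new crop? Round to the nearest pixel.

3306/805 > 7/5, so the 7:5 crop keeps the full height 805 and trims width to 805 × 7/5 = 1127.00 px.
Left offset = (3306 − 1127.00)/2 = 1089.50 px; top offset = 0.
Lower-right is two-thirds across and two-thirds down within the crop:
x = 1089.50 + 2 × 1127.00/3 ≈ 1841; y = 0.00 + 2 × 805.00/3 ≈ 537.

(1841, 537)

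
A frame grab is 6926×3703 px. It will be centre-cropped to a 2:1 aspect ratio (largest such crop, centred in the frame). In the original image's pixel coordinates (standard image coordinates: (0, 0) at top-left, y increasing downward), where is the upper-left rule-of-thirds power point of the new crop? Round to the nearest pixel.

6926/3703 < 2/1, so the 2:1 crop keeps the full width 6926 and trims height to 6926 × 1/2 = 3463.00 px.
Top offset = (3703 − 3463.00)/2 = 120.00 px; left offset = 0.
Upper-left is one-third across and one-third down within the crop:
x = 0.00 + 1 × 6926.00/3 ≈ 2309; y = 120.00 + 1 × 3463.00/3 ≈ 1274.

x = 2309 px, y = 1274 px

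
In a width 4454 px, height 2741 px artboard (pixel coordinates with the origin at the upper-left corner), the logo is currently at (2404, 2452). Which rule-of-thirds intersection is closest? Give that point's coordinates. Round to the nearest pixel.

Third lines: x ∈ {1485, 2969}, y ∈ {914, 1827}.
2404 is closer to x = 2969; 2452 is closer to y = 1827.
So the nearest intersection is the lower-right power point.

x = 2969 px, y = 1827 px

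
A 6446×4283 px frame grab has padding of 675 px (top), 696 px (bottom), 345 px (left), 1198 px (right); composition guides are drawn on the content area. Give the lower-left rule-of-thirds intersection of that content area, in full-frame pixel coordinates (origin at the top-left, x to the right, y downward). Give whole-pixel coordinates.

(1979, 2616)

Content width = 6446 − 345 − 1198 = 4903 px; content height = 4283 − 675 − 696 = 2912 px.
Lower-left is one-third across and two-thirds down within the content area.
x = 345 + 1 × 4903/3 = 345 + 1634.33 ≈ 1979
y = 675 + 2 × 2912/3 = 675 + 1941.33 ≈ 2616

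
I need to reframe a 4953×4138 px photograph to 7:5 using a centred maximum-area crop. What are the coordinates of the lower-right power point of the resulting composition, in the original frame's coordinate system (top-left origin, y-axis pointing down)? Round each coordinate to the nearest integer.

4953/4138 < 7/5, so the 7:5 crop keeps the full width 4953 and trims height to 4953 × 5/7 = 3537.86 px.
Top offset = (4138 − 3537.86)/2 = 300.07 px; left offset = 0.
Lower-right is two-thirds across and two-thirds down within the crop:
x = 0.00 + 2 × 4953.00/3 ≈ 3302; y = 300.07 + 2 × 3537.86/3 ≈ 2659.

x = 3302 px, y = 2659 px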